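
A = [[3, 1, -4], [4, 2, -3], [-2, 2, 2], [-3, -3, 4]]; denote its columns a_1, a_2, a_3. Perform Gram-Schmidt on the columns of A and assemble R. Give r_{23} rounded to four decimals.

r_{23} = -0.3450

a_1 = (3, 4, -2, -3); ‖a_1‖ = 6.1644, so q_1 = (0.4867, 0.6489, -0.3244, -0.4867).
q_1·a_2 = 0.4867·1 + 0.6489·2 + (-0.3244)·2 + (-0.4867)·(-3) = 2.5955.
u_2 = a_2 − 2.5955·q_1 = (-0.2632, 0.3158, 2.8421, -1.7368).
‖u_2‖ = 3.3561, so q_2 = (-0.0784, 0.0941, 0.8469, -0.5175).
r_{23} = q_2·a_3 = -0.3450.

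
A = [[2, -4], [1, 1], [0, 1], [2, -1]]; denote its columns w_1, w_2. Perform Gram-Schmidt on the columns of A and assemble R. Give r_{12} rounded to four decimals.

r_{12} = -3.0000

e_1 = w_1/‖w_1‖ = (2, 1, 0, 2)/3.0000 = (0.6667, 0.3333, 0.0000, 0.6667).
r_{12} = e_1·w_2 = -3.0000.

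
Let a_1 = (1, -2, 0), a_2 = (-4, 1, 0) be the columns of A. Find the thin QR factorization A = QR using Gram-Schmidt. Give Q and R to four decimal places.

a_1 = (1, -2, 0); ‖a_1‖ = 2.2361, so e_1 = (0.4472, -0.8944, 0.0000).
e_1·a_2 = 0.4472·(-4) + (-0.8944)·1 + 0.0000·0 = -2.6833.
u_2 = a_2 + 2.6833·e_1 = (-2.8000, -1.4000, 0.0000).
‖u_2‖ = 3.1305, so e_2 = (-0.8944, -0.4472, 0.0000).

Q = [[0.4472, -0.8944], [-0.8944, -0.4472], [0.0000, 0.0000]], R = [[2.2361, -2.6833], [0.0000, 3.1305]]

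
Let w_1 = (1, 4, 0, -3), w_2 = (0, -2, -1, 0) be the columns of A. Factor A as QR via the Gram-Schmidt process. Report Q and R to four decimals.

Q = [[0.1961, 0.1931], [0.7845, -0.4828], [0.0000, -0.6276], [-0.5883, -0.5794]], R = [[5.0990, -1.5689], [0.0000, 1.5933]]

q_1 = w_1/‖w_1‖ = (1, 4, 0, -3)/5.0990 = (0.1961, 0.7845, 0.0000, -0.5883).
r_{12} = q_1·w_2 = -1.5689.
u_2 = w_2 + 1.5689·q_1 = (0.3077, -0.7692, -1.0000, -0.9231).
‖u_2‖ = 1.5933, so q_2 = (0.1931, -0.4828, -0.6276, -0.5794).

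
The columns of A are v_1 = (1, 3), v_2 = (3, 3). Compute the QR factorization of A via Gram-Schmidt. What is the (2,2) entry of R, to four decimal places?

r_{22} = 1.8974

v_1 = (1, 3); ‖v_1‖ = 3.1623, so q_1 = (0.3162, 0.9487).
q_1·v_2 = 0.3162·3 + 0.9487·3 = 3.7947.
u_2 = v_2 − 3.7947·q_1 = (1.8000, -0.6000).
r_{22} = ‖u_2‖ = 1.8974.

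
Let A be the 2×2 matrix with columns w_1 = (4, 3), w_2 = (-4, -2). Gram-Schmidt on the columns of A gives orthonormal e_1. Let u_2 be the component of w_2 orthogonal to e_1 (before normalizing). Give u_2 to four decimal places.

e_1 = w_1/‖w_1‖ = (4, 3)/5.0000 = (0.8000, 0.6000).
r_{12} = e_1·w_2 = -4.4000.
u_2 = w_2 + 4.4000·e_1 = (-0.4800, 0.6400).

u_2 = (-0.4800, 0.6400)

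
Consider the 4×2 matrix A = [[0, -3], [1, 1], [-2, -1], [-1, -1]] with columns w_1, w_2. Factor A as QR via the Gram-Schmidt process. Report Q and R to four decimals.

w_1 = (0, 1, -2, -1); ‖w_1‖ = 2.4495, so q_1 = (0.0000, 0.4082, -0.8165, -0.4082).
q_1·w_2 = 0.0000·(-3) + 0.4082·1 + (-0.8165)·(-1) + (-0.4082)·(-1) = 1.6330.
u_2 = w_2 − 1.6330·q_1 = (-3.0000, 0.3333, 0.3333, -0.3333).
‖u_2‖ = 3.0551, so q_2 = (-0.9820, 0.1091, 0.1091, -0.1091).

Q = [[0.0000, -0.9820], [0.4082, 0.1091], [-0.8165, 0.1091], [-0.4082, -0.1091]], R = [[2.4495, 1.6330], [0.0000, 3.0551]]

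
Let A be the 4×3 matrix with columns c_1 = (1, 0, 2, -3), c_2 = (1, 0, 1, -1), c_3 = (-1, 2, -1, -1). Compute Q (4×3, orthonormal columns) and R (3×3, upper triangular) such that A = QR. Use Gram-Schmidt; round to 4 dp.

c_1 = (1, 0, 2, -3); ‖c_1‖ = 3.7417, so e_1 = (0.2673, 0.0000, 0.5345, -0.8018).
e_1·c_2 = 0.2673·1 + 0.0000·0 + 0.5345·1 + (-0.8018)·(-1) = 1.6036.
u_2 = c_2 − 1.6036·e_1 = (0.5714, 0.0000, 0.1429, 0.2857).
‖u_2‖ = 0.6547, so e_2 = (0.8729, 0.0000, 0.2182, 0.4364).
e_1·c_3 = 0.2673·(-1) + 0.0000·2 + 0.5345·(-1) + (-0.8018)·(-1) = 0.0000; e_2·c_3 = 0.8729·(-1) + 0.0000·2 + 0.2182·(-1) + 0.4364·(-1) = -1.5275.
u_3 = c_3 + 0.0000·e_1 + 1.5275·e_2 = (0.3333, 2.0000, -0.6667, -0.3333).
‖u_3‖ = 2.1602, so e_3 = (0.1543, 0.9258, -0.3086, -0.1543).

Q = [[0.2673, 0.8729, 0.1543], [0.0000, 0.0000, 0.9258], [0.5345, 0.2182, -0.3086], [-0.8018, 0.4364, -0.1543]], R = [[3.7417, 1.6036, 0.0000], [0.0000, 0.6547, -1.5275], [0.0000, 0.0000, 2.1602]]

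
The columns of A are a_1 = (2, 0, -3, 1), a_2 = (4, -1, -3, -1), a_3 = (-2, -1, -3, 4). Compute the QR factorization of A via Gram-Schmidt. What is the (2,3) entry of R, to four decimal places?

r_{23} = -4.1618

q_1 = a_1/‖a_1‖ = (2, 0, -3, 1)/3.7417 = (0.5345, 0.0000, -0.8018, 0.2673).
r_{12} = q_1·a_2 = 4.2762.
u_2 = a_2 − 4.2762·q_1 = (1.7143, -1.0000, 0.4286, -2.1429).
‖u_2‖ = 2.9520, so q_2 = (0.5807, -0.3388, 0.1452, -0.7259).
r_{23} = q_2·a_3 = -4.1618.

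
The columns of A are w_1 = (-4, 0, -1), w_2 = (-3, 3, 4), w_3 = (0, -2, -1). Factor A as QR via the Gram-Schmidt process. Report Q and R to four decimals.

w_1 = (-4, 0, -1); ‖w_1‖ = 4.1231, so e_1 = (-0.9701, 0.0000, -0.2425).
e_1·w_2 = (-0.9701)·(-3) + 0.0000·3 + (-0.2425)·4 = 1.9403.
u_2 = w_2 − 1.9403·e_1 = (-1.1176, 3.0000, 4.4706).
‖u_2‖ = 5.4987, so e_2 = (-0.2033, 0.5456, 0.8130).
e_1·w_3 = (-0.9701)·0 + 0.0000·(-2) + (-0.2425)·(-1) = 0.2425; e_2·w_3 = (-0.2033)·0 + 0.5456·(-2) + 0.8130·(-1) = -1.9042.
u_3 = w_3 − 0.2425·e_1 + 1.9042·e_2 = (-0.1518, -0.9611, 0.6070).
‖u_3‖ = 1.1468, so e_3 = (-0.1323, -0.8381, 0.5293).

Q = [[-0.9701, -0.2033, -0.1323], [0.0000, 0.5456, -0.8381], [-0.2425, 0.8130, 0.5293]], R = [[4.1231, 1.9403, 0.2425], [0.0000, 5.4987, -1.9042], [0.0000, 0.0000, 1.1468]]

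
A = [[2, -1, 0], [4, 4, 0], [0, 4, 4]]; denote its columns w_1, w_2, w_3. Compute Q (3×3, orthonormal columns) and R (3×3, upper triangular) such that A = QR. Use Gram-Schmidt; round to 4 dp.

w_1 = (2, 4, 0); ‖w_1‖ = 4.4721, so q_1 = (0.4472, 0.8944, 0.0000).
q_1·w_2 = 0.4472·(-1) + 0.8944·4 + 0.0000·4 = 3.1305.
u_2 = w_2 − 3.1305·q_1 = (-2.4000, 1.2000, 4.0000).
‖u_2‖ = 4.8166, so q_2 = (-0.4983, 0.2491, 0.8305).
q_1·w_3 = 0.4472·0 + 0.8944·0 + 0.0000·4 = 0.0000; q_2·w_3 = (-0.4983)·0 + 0.2491·0 + 0.8305·4 = 3.3218.
u_3 = w_3 + 0.0000·q_1 − 3.3218·q_2 = (1.6552, -0.8276, 1.2414).
‖u_3‖ = 2.2283, so q_3 = (0.7428, -0.3714, 0.5571).

Q = [[0.4472, -0.4983, 0.7428], [0.8944, 0.2491, -0.3714], [0.0000, 0.8305, 0.5571]], R = [[4.4721, 3.1305, 0.0000], [0.0000, 4.8166, 3.3218], [0.0000, 0.0000, 2.2283]]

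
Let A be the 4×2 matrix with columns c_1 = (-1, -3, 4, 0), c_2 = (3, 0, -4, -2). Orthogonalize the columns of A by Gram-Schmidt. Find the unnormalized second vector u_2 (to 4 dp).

u_2 = (2.2692, -2.1923, -1.0769, -2.0000)

q_1 = c_1/‖c_1‖ = (-1, -3, 4, 0)/5.0990 = (-0.1961, -0.5883, 0.7845, 0.0000).
r_{12} = q_1·c_2 = -3.7262.
u_2 = c_2 + 3.7262·q_1 = (2.2692, -2.1923, -1.0769, -2.0000).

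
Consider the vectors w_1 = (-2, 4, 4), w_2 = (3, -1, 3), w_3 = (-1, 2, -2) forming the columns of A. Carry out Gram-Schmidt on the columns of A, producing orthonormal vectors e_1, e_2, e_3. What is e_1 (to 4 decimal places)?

e_1 = (-0.3333, 0.6667, 0.6667)

e_1 = w_1/‖w_1‖ = (-2, 4, 4)/6.0000 = (-0.3333, 0.6667, 0.6667).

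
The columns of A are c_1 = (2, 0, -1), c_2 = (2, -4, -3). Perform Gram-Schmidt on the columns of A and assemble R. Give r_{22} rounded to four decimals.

r_{22} = 4.3818

c_1 = (2, 0, -1); ‖c_1‖ = 2.2361, so q_1 = (0.8944, 0.0000, -0.4472).
q_1·c_2 = 0.8944·2 + 0.0000·(-4) + (-0.4472)·(-3) = 3.1305.
u_2 = c_2 − 3.1305·q_1 = (-0.8000, -4.0000, -1.6000).
r_{22} = ‖u_2‖ = 4.3818.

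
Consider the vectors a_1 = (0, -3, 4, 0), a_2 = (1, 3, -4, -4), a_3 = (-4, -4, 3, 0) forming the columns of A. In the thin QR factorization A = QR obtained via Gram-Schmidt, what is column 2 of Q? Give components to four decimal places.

e_2 = (0.2425, 0.0000, 0.0000, -0.9701)

a_1 = (0, -3, 4, 0); ‖a_1‖ = 5.0000, so e_1 = (0.0000, -0.6000, 0.8000, 0.0000).
e_1·a_2 = 0.0000·1 + (-0.6000)·3 + 0.8000·(-4) + 0.0000·(-4) = -5.0000.
u_2 = a_2 + 5.0000·e_1 = (1.0000, 0.0000, 0.0000, -4.0000).
‖u_2‖ = 4.1231, so e_2 = (0.2425, 0.0000, 0.0000, -0.9701).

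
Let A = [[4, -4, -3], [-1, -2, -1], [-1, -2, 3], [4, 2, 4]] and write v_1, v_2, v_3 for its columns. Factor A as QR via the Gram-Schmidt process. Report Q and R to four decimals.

Q = [[0.6860, -0.6727, -0.2294], [-0.1715, -0.4036, 0.0612], [-0.1715, -0.4036, 0.8563], [0.6860, 0.4709, 0.4587]], R = [[5.8310, -0.6860, 0.3430], [0.0000, 5.2468, 3.0943], [0.0000, 0.0000, 5.0307]]

v_1 = (4, -1, -1, 4); ‖v_1‖ = 5.8310, so e_1 = (0.6860, -0.1715, -0.1715, 0.6860).
e_1·v_2 = 0.6860·(-4) + (-0.1715)·(-2) + (-0.1715)·(-2) + 0.6860·2 = -0.6860.
u_2 = v_2 + 0.6860·e_1 = (-3.5294, -2.1176, -2.1176, 2.4706).
‖u_2‖ = 5.2468, so e_2 = (-0.6727, -0.4036, -0.4036, 0.4709).
e_1·v_3 = 0.6860·(-3) + (-0.1715)·(-1) + (-0.1715)·3 + 0.6860·4 = 0.3430; e_2·v_3 = (-0.6727)·(-3) + (-0.4036)·(-1) + (-0.4036)·3 + 0.4709·4 = 3.0943.
u_3 = v_3 − 0.3430·e_1 − 3.0943·e_2 = (-1.1538, 0.3077, 4.3077, 2.3077).
‖u_3‖ = 5.0307, so e_3 = (-0.2294, 0.0612, 0.8563, 0.4587).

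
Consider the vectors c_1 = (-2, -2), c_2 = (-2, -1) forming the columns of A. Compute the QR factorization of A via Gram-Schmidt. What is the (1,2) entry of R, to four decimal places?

r_{12} = 2.1213

c_1 = (-2, -2); ‖c_1‖ = 2.8284, so q_1 = (-0.7071, -0.7071).
r_{12} = q_1·c_2 = 2.1213.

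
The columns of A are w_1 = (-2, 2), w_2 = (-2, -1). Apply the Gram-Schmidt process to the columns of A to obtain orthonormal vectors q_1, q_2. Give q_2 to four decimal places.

w_1 = (-2, 2); ‖w_1‖ = 2.8284, so q_1 = (-0.7071, 0.7071).
q_1·w_2 = (-0.7071)·(-2) + 0.7071·(-1) = 0.7071.
u_2 = w_2 − 0.7071·q_1 = (-1.5000, -1.5000).
‖u_2‖ = 2.1213, so q_2 = (-0.7071, -0.7071).

q_2 = (-0.7071, -0.7071)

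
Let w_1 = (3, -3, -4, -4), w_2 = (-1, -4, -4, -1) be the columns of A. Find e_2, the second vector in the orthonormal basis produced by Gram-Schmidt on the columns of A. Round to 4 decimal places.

w_1 = (3, -3, -4, -4); ‖w_1‖ = 7.0711, so e_1 = (0.4243, -0.4243, -0.5657, -0.5657).
e_1·w_2 = 0.4243·(-1) + (-0.4243)·(-4) + (-0.5657)·(-4) + (-0.5657)·(-1) = 4.1012.
u_2 = w_2 − 4.1012·e_1 = (-2.7400, -2.2600, -1.6800, 1.3200).
‖u_2‖ = 4.1449, so e_2 = (-0.6611, -0.5453, -0.4053, 0.3185).

e_2 = (-0.6611, -0.5453, -0.4053, 0.3185)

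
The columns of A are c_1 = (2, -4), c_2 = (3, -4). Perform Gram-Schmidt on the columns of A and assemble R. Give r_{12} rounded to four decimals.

c_1 = (2, -4); ‖c_1‖ = 4.4721, so q_1 = (0.4472, -0.8944).
r_{12} = q_1·c_2 = 4.9193.

r_{12} = 4.9193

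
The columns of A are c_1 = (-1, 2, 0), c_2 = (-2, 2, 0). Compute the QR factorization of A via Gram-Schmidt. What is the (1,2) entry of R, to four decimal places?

e_1 = c_1/‖c_1‖ = (-1, 2, 0)/2.2361 = (-0.4472, 0.8944, 0.0000).
r_{12} = e_1·c_2 = 2.6833.

r_{12} = 2.6833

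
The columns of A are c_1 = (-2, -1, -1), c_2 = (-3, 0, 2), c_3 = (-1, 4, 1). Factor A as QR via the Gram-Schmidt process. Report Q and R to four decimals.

Q = [[-0.8165, -0.5185, -0.2540], [-0.4082, 0.2074, 0.8890], [-0.4082, 0.8296, -0.3810]], R = [[2.4495, 1.6330, -1.2247], [0.0000, 3.2146, 2.1776], [0.0000, 0.0000, 3.4290]]

c_1 = (-2, -1, -1); ‖c_1‖ = 2.4495, so q_1 = (-0.8165, -0.4082, -0.4082).
q_1·c_2 = (-0.8165)·(-3) + (-0.4082)·0 + (-0.4082)·2 = 1.6330.
u_2 = c_2 − 1.6330·q_1 = (-1.6667, 0.6667, 2.6667).
‖u_2‖ = 3.2146, so q_2 = (-0.5185, 0.2074, 0.8296).
q_1·c_3 = (-0.8165)·(-1) + (-0.4082)·4 + (-0.4082)·1 = -1.2247; q_2·c_3 = (-0.5185)·(-1) + 0.2074·4 + 0.8296·1 = 2.1776.
u_3 = c_3 + 1.2247·q_1 − 2.1776·q_2 = (-0.8710, 3.0484, -1.3065).
‖u_3‖ = 3.4290, so q_3 = (-0.2540, 0.8890, -0.3810).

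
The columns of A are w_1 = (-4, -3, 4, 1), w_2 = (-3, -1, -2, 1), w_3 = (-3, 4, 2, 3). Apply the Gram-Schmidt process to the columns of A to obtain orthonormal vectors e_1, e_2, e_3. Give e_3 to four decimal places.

e_3 = (-0.2771, 0.8209, 0.2275, 0.4444)

w_1 = (-4, -3, 4, 1); ‖w_1‖ = 6.4807, so e_1 = (-0.6172, -0.4629, 0.6172, 0.1543).
e_1·w_2 = (-0.6172)·(-3) + (-0.4629)·(-1) + 0.6172·(-2) + 0.1543·1 = 1.2344.
u_2 = w_2 − 1.2344·e_1 = (-2.2381, -0.4286, -2.7619, 0.8095).
‖u_2‖ = 3.6710, so e_2 = (-0.6097, -0.1167, -0.7524, 0.2205).
e_1·w_3 = (-0.6172)·(-3) + (-0.4629)·4 + 0.6172·2 + 0.1543·3 = 1.6973; e_2·w_3 = (-0.6097)·(-3) + (-0.1167)·4 + (-0.7524)·2 + 0.2205·3 = 0.5189.
u_3 = w_3 − 1.6973·e_1 − 0.5189·e_2 = (-1.6360, 4.8463, 1.3428, 2.6237).
‖u_3‖ = 5.9034, so e_3 = (-0.2771, 0.8209, 0.2275, 0.4444).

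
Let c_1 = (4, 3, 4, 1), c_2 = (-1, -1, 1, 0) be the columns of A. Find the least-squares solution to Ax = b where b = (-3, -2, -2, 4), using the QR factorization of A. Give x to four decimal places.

x = (-0.4872, 0.5128)

e_1 = c_1/‖c_1‖ = (4, 3, 4, 1)/6.4807 = (0.6172, 0.4629, 0.6172, 0.1543).
r_{12} = e_1·c_2 = -0.4629.
u_2 = c_2 + 0.4629·e_1 = (-0.7143, -0.7857, 1.2857, 0.0714).
‖u_2‖ = 1.6690, so e_2 = (-0.4280, -0.4708, 0.7703, 0.0428).
Qᵀb = (-3.3947, 0.8559).
Back-substitute: x_2 = 0.8559/1.6690 = 0.5128.
x_1 = (-3.3947 + 0.4629·0.5128)/6.4807 = -0.4872.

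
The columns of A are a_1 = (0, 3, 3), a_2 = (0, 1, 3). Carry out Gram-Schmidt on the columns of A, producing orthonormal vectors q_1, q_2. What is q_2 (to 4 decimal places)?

q_2 = (0.0000, -0.7071, 0.7071)

a_1 = (0, 3, 3); ‖a_1‖ = 4.2426, so q_1 = (0.0000, 0.7071, 0.7071).
q_1·a_2 = 0.0000·0 + 0.7071·1 + 0.7071·3 = 2.8284.
u_2 = a_2 − 2.8284·q_1 = (0.0000, -1.0000, 1.0000).
‖u_2‖ = 1.4142, so q_2 = (0.0000, -0.7071, 0.7071).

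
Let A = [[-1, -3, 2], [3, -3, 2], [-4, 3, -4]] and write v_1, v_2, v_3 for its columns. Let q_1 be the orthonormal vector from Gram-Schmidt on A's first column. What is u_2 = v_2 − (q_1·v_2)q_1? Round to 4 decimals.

q_1 = v_1/‖v_1‖ = (-1, 3, -4)/5.0990 = (-0.1961, 0.5883, -0.7845).
r_{12} = q_1·v_2 = -3.5301.
u_2 = v_2 + 3.5301·q_1 = (-3.6923, -0.9231, 0.2308).

u_2 = (-3.6923, -0.9231, 0.2308)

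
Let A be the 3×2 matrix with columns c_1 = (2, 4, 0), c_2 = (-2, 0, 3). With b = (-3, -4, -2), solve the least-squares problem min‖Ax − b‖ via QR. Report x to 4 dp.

x = (-1.1721, -0.3607)

q_1 = c_1/‖c_1‖ = (2, 4, 0)/4.4721 = (0.4472, 0.8944, 0.0000).
r_{12} = q_1·c_2 = -0.8944.
u_2 = c_2 + 0.8944·q_1 = (-1.6000, 0.8000, 3.0000).
‖u_2‖ = 3.4928, so q_2 = (-0.4581, 0.2290, 0.8589).
Qᵀb = (-4.9193, -1.2597).
Back-substitute: x_2 = -1.2597/3.4928 = -0.3607.
x_1 = (-4.9193 + 0.8944·(-0.3607))/4.4721 = -1.1721.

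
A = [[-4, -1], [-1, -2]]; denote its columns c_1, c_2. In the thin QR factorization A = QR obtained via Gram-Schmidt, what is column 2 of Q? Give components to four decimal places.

q_2 = (0.2425, -0.9701)

c_1 = (-4, -1); ‖c_1‖ = 4.1231, so q_1 = (-0.9701, -0.2425).
q_1·c_2 = (-0.9701)·(-1) + (-0.2425)·(-2) = 1.4552.
u_2 = c_2 − 1.4552·q_1 = (0.4118, -1.6471).
‖u_2‖ = 1.6977, so q_2 = (0.2425, -0.9701).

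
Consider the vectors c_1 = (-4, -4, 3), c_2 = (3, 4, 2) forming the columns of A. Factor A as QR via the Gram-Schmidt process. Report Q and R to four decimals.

Q = [[-0.6247, 0.2059], [-0.6247, 0.4470], [0.4685, 0.8705]], R = [[6.4031, -3.4358], [0.0000, 4.1467]]

e_1 = c_1/‖c_1‖ = (-4, -4, 3)/6.4031 = (-0.6247, -0.6247, 0.4685).
r_{12} = e_1·c_2 = -3.4358.
u_2 = c_2 + 3.4358·e_1 = (0.8537, 1.8537, 3.6098).
‖u_2‖ = 4.1467, so e_2 = (0.2059, 0.4470, 0.8705).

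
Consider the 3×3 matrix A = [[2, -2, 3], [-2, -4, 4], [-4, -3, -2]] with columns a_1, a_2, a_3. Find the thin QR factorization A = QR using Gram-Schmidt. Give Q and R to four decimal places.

a_1 = (2, -2, -4); ‖a_1‖ = 4.8990, so q_1 = (0.4082, -0.4082, -0.8165).
q_1·a_2 = 0.4082·(-2) + (-0.4082)·(-4) + (-0.8165)·(-3) = 3.2660.
u_2 = a_2 − 3.2660·q_1 = (-3.3333, -2.6667, -0.3333).
‖u_2‖ = 4.2817, so q_2 = (-0.7785, -0.6228, -0.0778).
q_1·a_3 = 0.4082·3 + (-0.4082)·4 + (-0.8165)·(-2) = 1.2247; q_2·a_3 = (-0.7785)·3 + (-0.6228)·4 + (-0.0778)·(-2) = -4.6710.
u_3 = a_3 − 1.2247·q_1 + 4.6710·q_2 = (-1.1364, 1.5909, -1.3636).
‖u_3‖ = 2.3837, so q_3 = (-0.4767, 0.6674, -0.5721).

Q = [[0.4082, -0.7785, -0.4767], [-0.4082, -0.6228, 0.6674], [-0.8165, -0.0778, -0.5721]], R = [[4.8990, 3.2660, 1.2247], [0.0000, 4.2817, -4.6710], [0.0000, 0.0000, 2.3837]]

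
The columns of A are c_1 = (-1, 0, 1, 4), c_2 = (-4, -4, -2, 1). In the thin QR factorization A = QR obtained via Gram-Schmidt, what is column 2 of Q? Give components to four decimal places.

c_1 = (-1, 0, 1, 4); ‖c_1‖ = 4.2426, so e_1 = (-0.2357, 0.0000, 0.2357, 0.9428).
e_1·c_2 = (-0.2357)·(-4) + 0.0000·(-4) + 0.2357·(-2) + 0.9428·1 = 1.4142.
u_2 = c_2 − 1.4142·e_1 = (-3.6667, -4.0000, -2.3333, -0.3333).
‖u_2‖ = 5.9161, so e_2 = (-0.6198, -0.6761, -0.3944, -0.0563).

e_2 = (-0.6198, -0.6761, -0.3944, -0.0563)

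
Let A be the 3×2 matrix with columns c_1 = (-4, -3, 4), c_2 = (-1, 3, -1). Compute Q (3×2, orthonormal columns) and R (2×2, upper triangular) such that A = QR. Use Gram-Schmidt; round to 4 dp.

e_1 = c_1/‖c_1‖ = (-4, -3, 4)/6.4031 = (-0.6247, -0.4685, 0.6247).
r_{12} = e_1·c_2 = -1.4056.
u_2 = c_2 + 1.4056·e_1 = (-1.8780, 2.3415, -0.1220).
‖u_2‖ = 3.0041, so e_2 = (-0.6252, 0.7794, -0.0406).

Q = [[-0.6247, -0.6252], [-0.4685, 0.7794], [0.6247, -0.0406]], R = [[6.4031, -1.4056], [0.0000, 3.0041]]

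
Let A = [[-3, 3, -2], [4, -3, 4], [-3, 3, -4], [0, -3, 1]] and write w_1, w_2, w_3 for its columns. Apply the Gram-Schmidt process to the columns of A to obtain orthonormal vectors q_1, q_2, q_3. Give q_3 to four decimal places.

q_1 = w_1/‖w_1‖ = (-3, 4, -3, 0)/5.8310 = (-0.5145, 0.6860, -0.5145, 0.0000).
r_{12} = q_1·w_2 = -5.1450.
u_2 = w_2 + 5.1450·q_1 = (0.3529, 0.5294, 0.3529, -3.0000).
‖u_2‖ = 3.0870, so q_2 = (0.1143, 0.1715, 0.1143, -0.9718).
r_{13} = q_1·w_3 = 5.8310; r_{23} = q_2·w_3 = -0.9718.
u_3 = w_3 − 5.8310·q_1 + 0.9718·q_2 = (1.1111, 0.1667, -0.8889, 0.0556).
‖u_3‖ = 1.4337, so q_3 = (0.7750, 0.1162, -0.6200, 0.0387).

q_3 = (0.7750, 0.1162, -0.6200, 0.0387)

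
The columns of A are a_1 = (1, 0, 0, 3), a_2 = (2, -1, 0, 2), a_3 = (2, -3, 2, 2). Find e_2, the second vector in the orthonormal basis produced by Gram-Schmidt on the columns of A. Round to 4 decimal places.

a_1 = (1, 0, 0, 3); ‖a_1‖ = 3.1623, so e_1 = (0.3162, 0.0000, 0.0000, 0.9487).
e_1·a_2 = 0.3162·2 + 0.0000·(-1) + 0.0000·0 + 0.9487·2 = 2.5298.
u_2 = a_2 − 2.5298·e_1 = (1.2000, -1.0000, 0.0000, -0.4000).
‖u_2‖ = 1.6125, so e_2 = (0.7442, -0.6202, 0.0000, -0.2481).

e_2 = (0.7442, -0.6202, 0.0000, -0.2481)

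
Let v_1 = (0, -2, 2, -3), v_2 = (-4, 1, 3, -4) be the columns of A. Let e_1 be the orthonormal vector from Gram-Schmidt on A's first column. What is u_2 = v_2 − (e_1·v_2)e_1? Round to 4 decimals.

v_1 = (0, -2, 2, -3); ‖v_1‖ = 4.1231, so e_1 = (0.0000, -0.4851, 0.4851, -0.7276).
e_1·v_2 = 0.0000·(-4) + (-0.4851)·1 + 0.4851·3 + (-0.7276)·(-4) = 3.8806.
u_2 = v_2 − 3.8806·e_1 = (-4.0000, 2.8824, 1.1176, -1.1765).

u_2 = (-4.0000, 2.8824, 1.1176, -1.1765)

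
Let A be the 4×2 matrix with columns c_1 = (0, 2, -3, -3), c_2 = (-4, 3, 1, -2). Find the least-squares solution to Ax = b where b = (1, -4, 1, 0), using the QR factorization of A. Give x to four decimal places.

c_1 = (0, 2, -3, -3); ‖c_1‖ = 4.6904, so q_1 = (0.0000, 0.4264, -0.6396, -0.6396).
q_1·c_2 = 0.0000·(-4) + 0.4264·3 + (-0.6396)·1 + (-0.6396)·(-2) = 1.9188.
u_2 = c_2 − 1.9188·q_1 = (-4.0000, 2.1818, 2.2273, -0.7727).
‖u_2‖ = 5.1301, so q_2 = (-0.7797, 0.4253, 0.4342, -0.1506).
Qᵀb = (-2.3452, -2.0467).
Back-substitute: x_2 = -2.0467/5.1301 = -0.3990.
x_1 = (-2.3452 − 1.9188·(-0.3990))/4.6904 = -0.3368.

x = (-0.3368, -0.3990)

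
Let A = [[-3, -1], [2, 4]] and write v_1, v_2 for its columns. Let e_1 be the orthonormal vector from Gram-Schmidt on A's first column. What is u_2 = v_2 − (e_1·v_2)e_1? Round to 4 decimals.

v_1 = (-3, 2); ‖v_1‖ = 3.6056, so e_1 = (-0.8321, 0.5547).
e_1·v_2 = (-0.8321)·(-1) + 0.5547·4 = 3.0509.
u_2 = v_2 − 3.0509·e_1 = (1.5385, 2.3077).

u_2 = (1.5385, 2.3077)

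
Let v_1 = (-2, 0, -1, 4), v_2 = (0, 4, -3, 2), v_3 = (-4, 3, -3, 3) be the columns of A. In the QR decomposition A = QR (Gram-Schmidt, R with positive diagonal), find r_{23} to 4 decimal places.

q_1 = v_1/‖v_1‖ = (-2, 0, -1, 4)/4.5826 = (-0.4364, 0.0000, -0.2182, 0.8729).
r_{12} = q_1·v_2 = 2.4004.
u_2 = v_2 − 2.4004·q_1 = (1.0476, 4.0000, -2.4762, -0.0952).
‖u_2‖ = 4.8206, so q_2 = (0.2173, 0.8298, -0.5137, -0.0198).
r_{23} = q_2·v_3 = 3.1018.

r_{23} = 3.1018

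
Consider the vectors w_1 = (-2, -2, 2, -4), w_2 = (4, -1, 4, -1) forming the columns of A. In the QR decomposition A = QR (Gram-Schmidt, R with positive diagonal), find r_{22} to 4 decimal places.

w_1 = (-2, -2, 2, -4); ‖w_1‖ = 5.2915, so q_1 = (-0.3780, -0.3780, 0.3780, -0.7559).
q_1·w_2 = (-0.3780)·4 + (-0.3780)·(-1) + 0.3780·4 + (-0.7559)·(-1) = 1.1339.
u_2 = w_2 − 1.1339·q_1 = (4.4286, -0.5714, 3.5714, -0.1429).
r_{22} = ‖u_2‖ = 5.7196.

r_{22} = 5.7196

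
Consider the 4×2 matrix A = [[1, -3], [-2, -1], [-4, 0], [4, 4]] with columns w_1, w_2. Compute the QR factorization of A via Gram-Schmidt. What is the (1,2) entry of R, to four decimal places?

r_{12} = 2.4660

w_1 = (1, -2, -4, 4); ‖w_1‖ = 6.0828, so q_1 = (0.1644, -0.3288, -0.6576, 0.6576).
r_{12} = q_1·w_2 = 2.4660.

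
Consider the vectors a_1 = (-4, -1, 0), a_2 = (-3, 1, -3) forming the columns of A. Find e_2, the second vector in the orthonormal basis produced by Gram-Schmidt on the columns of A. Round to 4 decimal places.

e_2 = (-0.1195, 0.4778, -0.8703)

a_1 = (-4, -1, 0); ‖a_1‖ = 4.1231, so e_1 = (-0.9701, -0.2425, 0.0000).
e_1·a_2 = (-0.9701)·(-3) + (-0.2425)·1 + 0.0000·(-3) = 2.6679.
u_2 = a_2 − 2.6679·e_1 = (-0.4118, 1.6471, -3.0000).
‖u_2‖ = 3.4471, so e_2 = (-0.1195, 0.4778, -0.8703).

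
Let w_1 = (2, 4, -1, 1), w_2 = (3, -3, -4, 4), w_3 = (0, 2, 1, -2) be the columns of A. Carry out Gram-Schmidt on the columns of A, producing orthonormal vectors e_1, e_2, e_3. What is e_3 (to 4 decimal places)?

w_1 = (2, 4, -1, 1); ‖w_1‖ = 4.6904, so e_1 = (0.4264, 0.8528, -0.2132, 0.2132).
e_1·w_2 = 0.4264·3 + 0.8528·(-3) + (-0.2132)·(-4) + 0.2132·4 = 0.4264.
u_2 = w_2 − 0.4264·e_1 = (2.8182, -3.3636, -3.9091, 3.9091).
‖u_2‖ = 7.0582, so e_2 = (0.3993, -0.4766, -0.5538, 0.5538).
e_1·w_3 = 0.4264·0 + 0.8528·2 + (-0.2132)·1 + 0.2132·(-2) = 1.0660; e_2·w_3 = 0.3993·0 + (-0.4766)·2 + (-0.5538)·1 + 0.5538·(-2) = -2.6146.
u_3 = w_3 − 1.0660·e_1 + 2.6146·e_2 = (0.5894, -0.1551, -0.2208, -0.7792).
‖u_3‖ = 1.0136, so e_3 = (0.5815, -0.1530, -0.2178, -0.7687).

e_3 = (0.5815, -0.1530, -0.2178, -0.7687)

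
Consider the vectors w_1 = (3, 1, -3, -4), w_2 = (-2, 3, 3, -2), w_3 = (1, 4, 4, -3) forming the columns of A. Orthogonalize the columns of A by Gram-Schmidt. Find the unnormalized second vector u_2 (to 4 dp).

q_1 = w_1/‖w_1‖ = (3, 1, -3, -4)/5.9161 = (0.5071, 0.1690, -0.5071, -0.6761).
r_{12} = q_1·w_2 = -0.6761.
u_2 = w_2 + 0.6761·q_1 = (-1.6571, 3.1143, 2.6571, -2.4571).

u_2 = (-1.6571, 3.1143, 2.6571, -2.4571)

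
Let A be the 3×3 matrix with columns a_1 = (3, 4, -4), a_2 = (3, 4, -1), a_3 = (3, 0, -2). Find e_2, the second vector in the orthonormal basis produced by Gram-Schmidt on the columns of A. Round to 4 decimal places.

e_2 = (0.3748, 0.4998, 0.7809)

a_1 = (3, 4, -4); ‖a_1‖ = 6.4031, so e_1 = (0.4685, 0.6247, -0.6247).
e_1·a_2 = 0.4685·3 + 0.6247·4 + (-0.6247)·(-1) = 4.5290.
u_2 = a_2 − 4.5290·e_1 = (0.8780, 1.1707, 1.8293).
‖u_2‖ = 2.3426, so e_2 = (0.3748, 0.4998, 0.7809).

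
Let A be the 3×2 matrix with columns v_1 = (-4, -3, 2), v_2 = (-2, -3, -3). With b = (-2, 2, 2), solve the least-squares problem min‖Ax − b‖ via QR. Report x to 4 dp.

x = (0.4255, -0.5764)

e_1 = v_1/‖v_1‖ = (-4, -3, 2)/5.3852 = (-0.7428, -0.5571, 0.3714).
r_{12} = e_1·v_2 = 2.0426.
u_2 = v_2 − 2.0426·e_1 = (-0.4828, -1.8621, -3.7586).
‖u_2‖ = 4.2223, so e_2 = (-0.1143, -0.4410, -0.8902).
Qᵀb = (1.1142, -2.4337).
Back-substitute: x_2 = -2.4337/4.2223 = -0.5764.
x_1 = (1.1142 − 2.0426·(-0.5764))/5.3852 = 0.4255.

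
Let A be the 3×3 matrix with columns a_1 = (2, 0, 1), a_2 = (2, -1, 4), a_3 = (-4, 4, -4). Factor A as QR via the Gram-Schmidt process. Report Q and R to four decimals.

Q = [[0.8944, -0.4191, -0.1562], [0.0000, -0.3492, 0.9370], [0.4472, 0.8381, 0.3123]], R = [[2.2361, 3.5777, -5.3666], [0.0000, 2.8636, -3.0731], [0.0000, 0.0000, 3.1235]]

q_1 = a_1/‖a_1‖ = (2, 0, 1)/2.2361 = (0.8944, 0.0000, 0.4472).
r_{12} = q_1·a_2 = 3.5777.
u_2 = a_2 − 3.5777·q_1 = (-1.2000, -1.0000, 2.4000).
‖u_2‖ = 2.8636, so q_2 = (-0.4191, -0.3492, 0.8381).
r_{13} = q_1·a_3 = -5.3666; r_{23} = q_2·a_3 = -3.0731.
u_3 = a_3 + 5.3666·q_1 + 3.0731·q_2 = (-0.4878, 2.9268, 0.9756).
‖u_3‖ = 3.1235, so q_3 = (-0.1562, 0.9370, 0.3123).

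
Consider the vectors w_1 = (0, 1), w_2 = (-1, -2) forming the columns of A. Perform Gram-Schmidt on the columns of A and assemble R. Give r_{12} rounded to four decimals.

r_{12} = -2.0000

w_1 = (0, 1); ‖w_1‖ = 1.0000, so e_1 = (0.0000, 1.0000).
r_{12} = e_1·w_2 = -2.0000.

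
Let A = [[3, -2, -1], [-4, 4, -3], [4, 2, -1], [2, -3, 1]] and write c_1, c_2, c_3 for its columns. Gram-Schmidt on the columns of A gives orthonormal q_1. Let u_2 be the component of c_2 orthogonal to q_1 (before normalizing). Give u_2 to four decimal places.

c_1 = (3, -4, 4, 2); ‖c_1‖ = 6.7082, so q_1 = (0.4472, -0.5963, 0.5963, 0.2981).
q_1·c_2 = 0.4472·(-2) + (-0.5963)·4 + 0.5963·2 + 0.2981·(-3) = -2.9814.
u_2 = c_2 + 2.9814·q_1 = (-0.6667, 2.2222, 3.7778, -2.1111).

u_2 = (-0.6667, 2.2222, 3.7778, -2.1111)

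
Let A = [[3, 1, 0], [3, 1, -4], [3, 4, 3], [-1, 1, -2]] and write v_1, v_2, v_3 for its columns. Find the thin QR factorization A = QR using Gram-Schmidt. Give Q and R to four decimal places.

v_1 = (3, 3, 3, -1); ‖v_1‖ = 5.2915, so e_1 = (0.5669, 0.5669, 0.5669, -0.1890).
e_1·v_2 = 0.5669·1 + 0.5669·1 + 0.5669·4 + (-0.1890)·1 = 3.2127.
u_2 = v_2 − 3.2127·e_1 = (-0.8214, -0.8214, 2.1786, 1.6071).
‖u_2‖ = 2.9459, so e_2 = (-0.2788, -0.2788, 0.7395, 0.5455).
e_1·v_3 = 0.5669·0 + 0.5669·(-4) + 0.5669·3 + (-0.1890)·(-2) = -0.1890; e_2·v_3 = (-0.2788)·0 + (-0.2788)·(-4) + 0.7395·3 + 0.5455·(-2) = 2.2428.
u_3 = v_3 + 0.1890·e_1 − 2.2428·e_2 = (0.7325, -3.2675, 1.4486, -3.2593).
‖u_3‖ = 4.8923, so e_3 = (0.1497, -0.6679, 0.2961, -0.6662).

Q = [[0.5669, -0.2788, 0.1497], [0.5669, -0.2788, -0.6679], [0.5669, 0.7395, 0.2961], [-0.1890, 0.5455, -0.6662]], R = [[5.2915, 3.2127, -0.1890], [0.0000, 2.9459, 2.2428], [0.0000, 0.0000, 4.8923]]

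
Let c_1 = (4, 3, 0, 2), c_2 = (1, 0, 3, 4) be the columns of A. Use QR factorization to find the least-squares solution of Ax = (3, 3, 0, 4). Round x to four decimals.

q_1 = c_1/‖c_1‖ = (4, 3, 0, 2)/5.3852 = (0.7428, 0.5571, 0.0000, 0.3714).
r_{12} = q_1·c_2 = 2.2283.
u_2 = c_2 − 2.2283·q_1 = (-0.6552, -1.2414, 3.0000, 3.1724).
‖u_2‖ = 4.5863, so q_2 = (-0.1429, -0.2707, 0.6541, 0.6917).
Qᵀb = (5.3852, 1.5263).
Back-substitute: x_2 = 1.5263/4.5863 = 0.3328.
x_1 = (5.3852 − 2.2283·0.3328)/5.3852 = 0.8623.

x = (0.8623, 0.3328)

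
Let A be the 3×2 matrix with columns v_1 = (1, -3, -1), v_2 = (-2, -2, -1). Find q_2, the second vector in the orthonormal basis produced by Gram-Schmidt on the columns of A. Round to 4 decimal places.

q_2 = (-0.9463, -0.2453, -0.2103)

v_1 = (1, -3, -1); ‖v_1‖ = 3.3166, so q_1 = (0.3015, -0.9045, -0.3015).
q_1·v_2 = 0.3015·(-2) + (-0.9045)·(-2) + (-0.3015)·(-1) = 1.5076.
u_2 = v_2 − 1.5076·q_1 = (-2.4545, -0.6364, -0.5455).
‖u_2‖ = 2.5937, so q_2 = (-0.9463, -0.2453, -0.2103).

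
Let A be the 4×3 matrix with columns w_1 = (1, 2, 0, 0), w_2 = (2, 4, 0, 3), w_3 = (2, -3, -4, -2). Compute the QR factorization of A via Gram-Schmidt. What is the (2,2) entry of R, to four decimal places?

q_1 = w_1/‖w_1‖ = (1, 2, 0, 0)/2.2361 = (0.4472, 0.8944, 0.0000, 0.0000).
r_{12} = q_1·w_2 = 4.4721.
u_2 = w_2 − 4.4721·q_1 = (0.0000, 0.0000, 0.0000, 3.0000).
r_{22} = ‖u_2‖ = 3.0000.

r_{22} = 3.0000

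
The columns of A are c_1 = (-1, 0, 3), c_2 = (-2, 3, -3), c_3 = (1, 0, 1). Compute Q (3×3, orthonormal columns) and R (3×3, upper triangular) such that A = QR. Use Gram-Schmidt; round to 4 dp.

c_1 = (-1, 0, 3); ‖c_1‖ = 3.1623, so q_1 = (-0.3162, 0.0000, 0.9487).
q_1·c_2 = (-0.3162)·(-2) + 0.0000·3 + 0.9487·(-3) = -2.2136.
u_2 = c_2 + 2.2136·q_1 = (-2.7000, 3.0000, -0.9000).
‖u_2‖ = 4.1352, so q_2 = (-0.6529, 0.7255, -0.2176).
q_1·c_3 = (-0.3162)·1 + 0.0000·0 + 0.9487·1 = 0.6325; q_2·c_3 = (-0.6529)·1 + 0.7255·0 + (-0.2176)·1 = -0.8706.
u_3 = c_3 − 0.6325·q_1 + 0.8706·q_2 = (0.6316, 0.6316, 0.2105).
‖u_3‖ = 0.9177, so q_3 = (0.6882, 0.6882, 0.2294).

Q = [[-0.3162, -0.6529, 0.6882], [0.0000, 0.7255, 0.6882], [0.9487, -0.2176, 0.2294]], R = [[3.1623, -2.2136, 0.6325], [0.0000, 4.1352, -0.8706], [0.0000, 0.0000, 0.9177]]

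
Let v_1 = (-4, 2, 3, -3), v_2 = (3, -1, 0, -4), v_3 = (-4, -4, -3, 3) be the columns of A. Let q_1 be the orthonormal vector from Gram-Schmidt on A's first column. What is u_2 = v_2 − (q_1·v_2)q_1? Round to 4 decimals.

v_1 = (-4, 2, 3, -3); ‖v_1‖ = 6.1644, so q_1 = (-0.6489, 0.3244, 0.4867, -0.4867).
q_1·v_2 = (-0.6489)·3 + 0.3244·(-1) + 0.4867·0 + (-0.4867)·(-4) = -0.3244.
u_2 = v_2 + 0.3244·q_1 = (2.7895, -0.8947, 0.1579, -4.1579).

u_2 = (2.7895, -0.8947, 0.1579, -4.1579)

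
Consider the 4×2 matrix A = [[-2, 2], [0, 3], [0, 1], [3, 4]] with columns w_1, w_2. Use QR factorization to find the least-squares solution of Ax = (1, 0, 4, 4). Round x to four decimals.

w_1 = (-2, 0, 0, 3); ‖w_1‖ = 3.6056, so e_1 = (-0.5547, 0.0000, 0.0000, 0.8321).
e_1·w_2 = (-0.5547)·2 + 0.0000·3 + 0.0000·1 + 0.8321·4 = 2.2188.
u_2 = w_2 − 2.2188·e_1 = (3.2308, 3.0000, 1.0000, 2.1538).
‖u_2‖ = 5.0077, so e_2 = (0.6452, 0.5991, 0.1997, 0.4301).
Qᵀb = (2.7735, 3.1644).
Back-substitute: x_2 = 3.1644/5.0077 = 0.6319.
x_1 = (2.7735 − 2.2188·0.6319)/3.6056 = 0.3804.

x = (0.3804, 0.6319)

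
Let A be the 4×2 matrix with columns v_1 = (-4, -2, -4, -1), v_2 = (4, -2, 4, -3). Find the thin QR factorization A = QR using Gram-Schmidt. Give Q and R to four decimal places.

Q = [[-0.6576, 0.2447], [-0.3288, -0.6321], [-0.6576, 0.2447], [-0.1644, -0.6933]], R = [[6.0828, -4.1100], [0.0000, 5.3017]]

v_1 = (-4, -2, -4, -1); ‖v_1‖ = 6.0828, so e_1 = (-0.6576, -0.3288, -0.6576, -0.1644).
e_1·v_2 = (-0.6576)·4 + (-0.3288)·(-2) + (-0.6576)·4 + (-0.1644)·(-3) = -4.1100.
u_2 = v_2 + 4.1100·e_1 = (1.2973, -3.3514, 1.2973, -3.6757).
‖u_2‖ = 5.3017, so e_2 = (0.2447, -0.6321, 0.2447, -0.6933).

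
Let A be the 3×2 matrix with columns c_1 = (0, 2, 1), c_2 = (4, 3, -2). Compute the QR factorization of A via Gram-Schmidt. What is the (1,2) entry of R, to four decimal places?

r_{12} = 1.7889

c_1 = (0, 2, 1); ‖c_1‖ = 2.2361, so e_1 = (0.0000, 0.8944, 0.4472).
r_{12} = e_1·c_2 = 1.7889.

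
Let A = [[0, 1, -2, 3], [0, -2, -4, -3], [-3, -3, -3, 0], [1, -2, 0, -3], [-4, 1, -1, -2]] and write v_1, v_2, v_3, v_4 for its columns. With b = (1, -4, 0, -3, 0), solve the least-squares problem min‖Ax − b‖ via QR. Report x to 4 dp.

x = (-0.4964, 0.0204, 0.4798, 0.7219)

v_1 = (0, 0, -3, 1, -4); ‖v_1‖ = 5.0990, so q_1 = (0.0000, 0.0000, -0.5883, 0.1961, -0.7845).
q_1·v_2 = 0.0000·1 + 0.0000·(-2) + (-0.5883)·(-3) + 0.1961·(-2) + (-0.7845)·1 = 0.5883.
u_2 = v_2 − 0.5883·q_1 = (1.0000, -2.0000, -2.6538, -2.1154, 1.4615).
‖u_2‖ = 4.3190, so q_2 = (0.2315, -0.4631, -0.6145, -0.4898, 0.3384).
q_1·v_3 = 0.0000·(-2) + 0.0000·(-4) + (-0.5883)·(-3) + 0.1961·0 + (-0.7845)·(-1) = 2.5495; q_2·v_3 = 0.2315·(-2) + (-0.4631)·(-4) + (-0.6145)·(-3) + (-0.4898)·0 + 0.3384·(-1) = 2.8942.
u_3 = v_3 − 2.5495·q_1 − 2.8942·q_2 = (-2.6701, -2.6598, 0.2784, 0.9175, 0.0206).
‖u_3‖ = 3.8889, so q_3 = (-0.6866, -0.6839, 0.0716, 0.2359, 0.0053).
q_1·v_4 = 0.0000·3 + 0.0000·(-3) + (-0.5883)·0 + 0.1961·(-3) + (-0.7845)·(-2) = 0.9806; q_2·v_4 = 0.2315·3 + (-0.4631)·(-3) + (-0.6145)·0 + (-0.4898)·(-3) + 0.3384·(-2) = 2.8764; q_3·v_4 = (-0.6866)·3 + (-0.6839)·(-3) + 0.0716·0 + 0.2359·(-3) + 0.0053·(-2) = -0.7264.
u_4 = v_4 − 0.9806·q_1 − 2.8764·q_2 + 0.7264·q_3 = (1.8353, -2.1648, 2.3963, -1.6121, -2.2003).
‖u_4‖ = 4.6084, so q_4 = (0.3983, -0.4698, 0.5200, -0.3498, -0.4774).
Qᵀb = (-0.5883, 3.5532, 1.3414, 3.3268).
Back-substitute: x_4 = 3.3268/4.6084 = 0.7219.
x_3 = (1.3414 + 0.7264·0.7219)/3.8889 = 0.4798.
x_2 = (3.5532 − 2.8942·0.4798 − 2.8764·0.7219)/4.3190 = 0.0204.
x_1 = (-0.5883 − 0.5883·0.0204 − 2.5495·0.4798 − 0.9806·0.7219)/5.0990 = -0.4964.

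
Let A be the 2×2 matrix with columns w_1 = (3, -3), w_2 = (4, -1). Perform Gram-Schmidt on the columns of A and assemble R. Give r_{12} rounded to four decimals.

r_{12} = 3.5355

e_1 = w_1/‖w_1‖ = (3, -3)/4.2426 = (0.7071, -0.7071).
r_{12} = e_1·w_2 = 3.5355.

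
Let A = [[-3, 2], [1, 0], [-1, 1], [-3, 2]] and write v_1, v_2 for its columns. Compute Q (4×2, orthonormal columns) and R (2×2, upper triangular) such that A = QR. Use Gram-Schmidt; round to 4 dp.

Q = [[-0.6708, 0.0674], [0.2236, 0.8765], [-0.2236, 0.4719], [-0.6708, 0.0674]], R = [[4.4721, -2.9069], [0.0000, 0.7416]]

v_1 = (-3, 1, -1, -3); ‖v_1‖ = 4.4721, so e_1 = (-0.6708, 0.2236, -0.2236, -0.6708).
e_1·v_2 = (-0.6708)·2 + 0.2236·0 + (-0.2236)·1 + (-0.6708)·2 = -2.9069.
u_2 = v_2 + 2.9069·e_1 = (0.0500, 0.6500, 0.3500, 0.0500).
‖u_2‖ = 0.7416, so e_2 = (0.0674, 0.8765, 0.4719, 0.0674).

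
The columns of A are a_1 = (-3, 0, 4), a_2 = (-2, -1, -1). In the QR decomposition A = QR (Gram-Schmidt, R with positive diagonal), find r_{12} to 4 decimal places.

r_{12} = 0.4000

a_1 = (-3, 0, 4); ‖a_1‖ = 5.0000, so e_1 = (-0.6000, 0.0000, 0.8000).
r_{12} = e_1·a_2 = 0.4000.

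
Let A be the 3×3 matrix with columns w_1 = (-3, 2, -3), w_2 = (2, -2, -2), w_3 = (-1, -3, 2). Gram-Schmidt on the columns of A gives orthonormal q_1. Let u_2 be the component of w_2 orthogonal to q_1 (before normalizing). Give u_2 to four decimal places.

u_2 = (1.4545, -1.6364, -2.5455)

w_1 = (-3, 2, -3); ‖w_1‖ = 4.6904, so q_1 = (-0.6396, 0.4264, -0.6396).
q_1·w_2 = (-0.6396)·2 + 0.4264·(-2) + (-0.6396)·(-2) = -0.8528.
u_2 = w_2 + 0.8528·q_1 = (1.4545, -1.6364, -2.5455).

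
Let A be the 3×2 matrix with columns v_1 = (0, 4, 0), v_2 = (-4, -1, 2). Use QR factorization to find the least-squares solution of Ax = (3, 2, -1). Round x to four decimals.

v_1 = (0, 4, 0); ‖v_1‖ = 4.0000, so q_1 = (0.0000, 1.0000, 0.0000).
q_1·v_2 = 0.0000·(-4) + 1.0000·(-1) + 0.0000·2 = -1.0000.
u_2 = v_2 + 1.0000·q_1 = (-4.0000, 0.0000, 2.0000).
‖u_2‖ = 4.4721, so q_2 = (-0.8944, 0.0000, 0.4472).
Qᵀb = (2.0000, -3.1305).
Back-substitute: x_2 = -3.1305/4.4721 = -0.7000.
x_1 = (2.0000 + 1.0000·(-0.7000))/4.0000 = 0.3250.

x = (0.3250, -0.7000)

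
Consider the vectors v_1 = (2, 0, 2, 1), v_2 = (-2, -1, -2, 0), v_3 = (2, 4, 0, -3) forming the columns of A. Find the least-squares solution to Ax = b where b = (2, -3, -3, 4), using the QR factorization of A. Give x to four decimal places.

x = (11.5000, 13.0000, 2.5000)

v_1 = (2, 0, 2, 1); ‖v_1‖ = 3.0000, so q_1 = (0.6667, 0.0000, 0.6667, 0.3333).
q_1·v_2 = 0.6667·(-2) + 0.0000·(-1) + 0.6667·(-2) + 0.3333·0 = -2.6667.
u_2 = v_2 + 2.6667·q_1 = (-0.2222, -1.0000, -0.2222, 0.8889).
‖u_2‖ = 1.3744, so q_2 = (-0.1617, -0.7276, -0.1617, 0.6468).
q_1·v_3 = 0.6667·2 + 0.0000·4 + 0.6667·0 + 0.3333·(-3) = 0.3333; q_2·v_3 = (-0.1617)·2 + (-0.7276)·4 + (-0.1617)·0 + 0.6468·(-3) = -5.1741.
u_3 = v_3 − 0.3333·q_1 + 5.1741·q_2 = (0.9412, 0.2353, -1.0588, 0.2353).
‖u_3‖ = 1.4552, so q_3 = (0.6468, 0.1617, -0.7276, 0.1617).
Qᵀb = (0.6667, 4.9316, 3.6380).
Back-substitute: x_3 = 3.6380/1.4552 = 2.5000.
x_2 = (4.9316 + 5.1741·2.5000)/1.3744 = 13.0000.
x_1 = (0.6667 + 2.6667·13.0000 − 0.3333·2.5000)/3.0000 = 11.5000.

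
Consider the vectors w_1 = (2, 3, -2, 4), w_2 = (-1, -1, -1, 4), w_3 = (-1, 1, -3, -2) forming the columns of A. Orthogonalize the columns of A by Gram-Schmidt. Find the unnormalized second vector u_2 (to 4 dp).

u_2 = (-1.7879, -2.1818, -0.2121, 2.4242)

w_1 = (2, 3, -2, 4); ‖w_1‖ = 5.7446, so e_1 = (0.3482, 0.5222, -0.3482, 0.6963).
e_1·w_2 = 0.3482·(-1) + 0.5222·(-1) + (-0.3482)·(-1) + 0.6963·4 = 2.2630.
u_2 = w_2 − 2.2630·e_1 = (-1.7879, -2.1818, -0.2121, 2.4242).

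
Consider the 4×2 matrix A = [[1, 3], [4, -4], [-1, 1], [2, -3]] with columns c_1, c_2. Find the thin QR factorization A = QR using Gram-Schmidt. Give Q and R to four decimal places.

q_1 = c_1/‖c_1‖ = (1, 4, -1, 2)/4.6904 = (0.2132, 0.8528, -0.2132, 0.4264).
r_{12} = q_1·c_2 = -4.2640.
u_2 = c_2 + 4.2640·q_1 = (3.9091, -0.3636, 0.0909, -1.1818).
‖u_2‖ = 4.1010, so q_2 = (0.9532, -0.0887, 0.0222, -0.2882).

Q = [[0.2132, 0.9532], [0.8528, -0.0887], [-0.2132, 0.0222], [0.4264, -0.2882]], R = [[4.6904, -4.2640], [0.0000, 4.1010]]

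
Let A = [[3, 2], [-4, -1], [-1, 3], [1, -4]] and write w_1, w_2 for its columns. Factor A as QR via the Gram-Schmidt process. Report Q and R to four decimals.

Q = [[0.5774, 0.3060], [-0.7698, -0.1020], [-0.1925, 0.5712], [0.1925, -0.7548]], R = [[5.1962, 0.5774], [0.0000, 5.4467]]

q_1 = w_1/‖w_1‖ = (3, -4, -1, 1)/5.1962 = (0.5774, -0.7698, -0.1925, 0.1925).
r_{12} = q_1·w_2 = 0.5774.
u_2 = w_2 − 0.5774·q_1 = (1.6667, -0.5556, 3.1111, -4.1111).
‖u_2‖ = 5.4467, so q_2 = (0.3060, -0.1020, 0.5712, -0.7548).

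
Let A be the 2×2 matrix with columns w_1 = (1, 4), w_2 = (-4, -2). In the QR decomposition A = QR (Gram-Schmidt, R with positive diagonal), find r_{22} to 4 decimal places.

w_1 = (1, 4); ‖w_1‖ = 4.1231, so e_1 = (0.2425, 0.9701).
e_1·w_2 = 0.2425·(-4) + 0.9701·(-2) = -2.9104.
u_2 = w_2 + 2.9104·e_1 = (-3.2941, 0.8235).
r_{22} = ‖u_2‖ = 3.3955.

r_{22} = 3.3955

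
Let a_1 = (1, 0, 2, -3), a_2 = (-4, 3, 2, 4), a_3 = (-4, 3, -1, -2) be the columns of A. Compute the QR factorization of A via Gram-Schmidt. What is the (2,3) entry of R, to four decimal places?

a_1 = (1, 0, 2, -3); ‖a_1‖ = 3.7417, so q_1 = (0.2673, 0.0000, 0.5345, -0.8018).
q_1·a_2 = 0.2673·(-4) + 0.0000·3 + 0.5345·2 + (-0.8018)·4 = -3.2071.
u_2 = a_2 + 3.2071·q_1 = (-3.1429, 3.0000, 3.7143, 1.4286).
‖u_2‖ = 5.8919, so q_2 = (-0.5334, 0.5092, 0.6304, 0.2425).
r_{23} = q_2·a_3 = 2.5459.

r_{23} = 2.5459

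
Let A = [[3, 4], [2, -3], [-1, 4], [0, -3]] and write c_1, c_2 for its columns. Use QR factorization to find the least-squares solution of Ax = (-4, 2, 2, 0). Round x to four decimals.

c_1 = (3, 2, -1, 0); ‖c_1‖ = 3.7417, so q_1 = (0.8018, 0.5345, -0.2673, 0.0000).
q_1·c_2 = 0.8018·4 + 0.5345·(-3) + (-0.2673)·4 + 0.0000·(-3) = 0.5345.
u_2 = c_2 − 0.5345·q_1 = (3.5714, -3.2857, 4.1429, -3.0000).
‖u_2‖ = 7.0508, so q_2 = (0.5065, -0.4660, 0.5876, -0.4255).
Qᵀb = (-2.6726, -1.7830).
Back-substitute: x_2 = -1.7830/7.0508 = -0.2529.
x_1 = (-2.6726 − 0.5345·(-0.2529))/3.7417 = -0.6782.

x = (-0.6782, -0.2529)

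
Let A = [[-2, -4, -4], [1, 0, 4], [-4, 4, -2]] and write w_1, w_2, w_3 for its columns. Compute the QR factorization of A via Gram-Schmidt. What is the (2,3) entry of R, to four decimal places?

r_{23} = 2.9028

w_1 = (-2, 1, -4); ‖w_1‖ = 4.5826, so e_1 = (-0.4364, 0.2182, -0.8729).
e_1·w_2 = (-0.4364)·(-4) + 0.2182·0 + (-0.8729)·4 = -1.7457.
u_2 = w_2 + 1.7457·e_1 = (-4.7619, 0.3810, 2.4762).
‖u_2‖ = 5.3807, so e_2 = (-0.8850, 0.0708, 0.4602).
r_{23} = e_2·w_3 = 2.9028.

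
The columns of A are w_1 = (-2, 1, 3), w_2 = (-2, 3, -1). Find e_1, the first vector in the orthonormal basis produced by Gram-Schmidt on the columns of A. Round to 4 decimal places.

e_1 = w_1/‖w_1‖ = (-2, 1, 3)/3.7417 = (-0.5345, 0.2673, 0.8018).

e_1 = (-0.5345, 0.2673, 0.8018)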